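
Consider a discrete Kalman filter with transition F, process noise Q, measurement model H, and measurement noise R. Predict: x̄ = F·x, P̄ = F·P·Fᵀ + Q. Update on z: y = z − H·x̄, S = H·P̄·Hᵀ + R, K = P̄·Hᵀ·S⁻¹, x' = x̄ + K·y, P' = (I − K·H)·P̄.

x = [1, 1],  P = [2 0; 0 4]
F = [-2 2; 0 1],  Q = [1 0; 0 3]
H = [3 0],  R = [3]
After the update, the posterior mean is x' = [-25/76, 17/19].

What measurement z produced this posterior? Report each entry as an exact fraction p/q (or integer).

x̄ = F·x = [0, 1]
P̄ = F·P·Fᵀ + Q = [25 8; 8 7]
S = H·P̄·Hᵀ + R = [228]
K = P̄·Hᵀ·S⁻¹ = [25/76; 2/19]
x' − x̄ = [-25/76, -2/19] = K·y
y = (KᵀK)⁻¹·Kᵀ·(x' − x̄) = [-1]
z = y + H·x̄ = [-1] + [0] = [-1]

z = [-1]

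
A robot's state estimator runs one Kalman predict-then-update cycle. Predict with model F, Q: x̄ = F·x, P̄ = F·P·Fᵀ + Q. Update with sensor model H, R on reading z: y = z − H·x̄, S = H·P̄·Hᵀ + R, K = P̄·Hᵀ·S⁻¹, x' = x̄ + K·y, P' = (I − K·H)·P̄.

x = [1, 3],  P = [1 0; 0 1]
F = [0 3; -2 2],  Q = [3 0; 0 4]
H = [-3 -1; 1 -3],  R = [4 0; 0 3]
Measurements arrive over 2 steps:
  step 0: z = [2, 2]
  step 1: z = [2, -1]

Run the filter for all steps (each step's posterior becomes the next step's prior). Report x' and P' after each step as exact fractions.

step 0: x' = [-19/176, -1491/1936], P' = [3/8 3/88; 3/88 291/968]
step 1: x' = [-981220/1239959, 7876/177137], P' = [451560/1239959 5604/177137; 5604/177137 52324/177137]

step 0: x̄ = F·x = [9, 4]
step 0: P̄ = F·P·Fᵀ + Q = [12 6; 6 12]
step 0: y = z − H·x̄ = [33, 5]
step 0: S = H·P̄·Hᵀ + R = [160 48; 48 87]
step 0: K = P̄·Hᵀ·S⁻¹ = [-51/176 1/11; -195/1936 -35/121]
step 0: x' = x̄ + K·y = [-19/176, -1491/1936]
step 0: P' = (I − K·H)·P̄ = [3/8 3/88; 3/88 291/968]
step 1: x̄ = F·x = [-4473/1936, -641/484]
step 1: P̄ = F·P·Fᵀ + Q = [5523/968 387/242; 387/242 778/121]
step 1: y = z − H·x̄ = [-1101/176, -5155/1936]
step 1: S = H·P̄·Hᵀ + R = [571/8 1317/88; 1317/88 55155/968]
step 1: K = P̄·Hᵀ·S⁻¹ = [-348477/1239959 111292/1239959; -17284/177137 -50456/177137]
step 1: x' = x̄ + K·y = [-981220/1239959, 7876/177137]
step 1: P' = (I − K·H)·P̄ = [451560/1239959 5604/177137; 5604/177137 52324/177137]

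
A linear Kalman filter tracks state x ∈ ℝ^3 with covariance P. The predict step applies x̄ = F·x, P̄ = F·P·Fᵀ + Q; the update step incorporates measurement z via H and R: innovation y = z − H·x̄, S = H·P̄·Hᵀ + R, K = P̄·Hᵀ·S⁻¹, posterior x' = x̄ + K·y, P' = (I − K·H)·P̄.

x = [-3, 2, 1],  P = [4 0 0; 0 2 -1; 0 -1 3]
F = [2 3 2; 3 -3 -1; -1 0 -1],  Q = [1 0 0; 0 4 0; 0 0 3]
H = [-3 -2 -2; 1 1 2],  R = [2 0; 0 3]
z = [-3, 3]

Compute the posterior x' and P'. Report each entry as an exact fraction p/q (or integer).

x̄ = F·x = [2, -16, 2]
P̄ = F·P·Fᵀ + Q = [35 9 -11; 9 55 -12; -11 -12 10]
y = z − H·x̄ = [-25, 13]
S = H·P̄·Hᵀ + R = [457 -140; -140 59]
K = P̄·Hᵀ·S⁻¹ = [-2879/7363 -4086/7363; -1067/7363 2460/7363; 1763/7363 3809/7363]
x' = x̄ + K·y = [33583/7363, -59153/7363, 20168/7363]
P' = (I − K·H)·P̄ = [56818/7363 -95620/7363 13272/7363; -95620/7363 185994/7363 -41497/7363; 13272/7363 -41497/7363 19826/7363]

x' = [33583/7363, -59153/7363, 20168/7363]
P' = [56818/7363 -95620/7363 13272/7363; -95620/7363 185994/7363 -41497/7363; 13272/7363 -41497/7363 19826/7363]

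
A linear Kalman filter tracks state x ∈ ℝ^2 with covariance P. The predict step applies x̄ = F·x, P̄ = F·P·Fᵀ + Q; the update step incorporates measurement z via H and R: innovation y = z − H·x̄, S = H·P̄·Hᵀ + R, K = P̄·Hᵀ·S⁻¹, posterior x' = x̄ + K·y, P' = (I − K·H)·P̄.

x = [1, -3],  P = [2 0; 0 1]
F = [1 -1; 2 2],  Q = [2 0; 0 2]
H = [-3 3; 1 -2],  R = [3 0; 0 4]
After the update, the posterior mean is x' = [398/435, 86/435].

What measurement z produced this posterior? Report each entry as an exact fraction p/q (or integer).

z = [-1, 2]

x̄ = F·x = [4, -4]
P̄ = F·P·Fᵀ + Q = [5 2; 2 14]
S = H·P̄·Hᵀ + R = [138 -81; -81 57]
K = P̄·Hᵀ·S⁻¹ = [-48/145 -197/435; -6/145 -224/435]
x' − x̄ = [-1342/435, 1826/435] = K·y
y = (KᵀK)⁻¹·Kᵀ·(x' − x̄) = [23, -10]
z = y + H·x̄ = [23, -10] + [-24, 12] = [-1, 2]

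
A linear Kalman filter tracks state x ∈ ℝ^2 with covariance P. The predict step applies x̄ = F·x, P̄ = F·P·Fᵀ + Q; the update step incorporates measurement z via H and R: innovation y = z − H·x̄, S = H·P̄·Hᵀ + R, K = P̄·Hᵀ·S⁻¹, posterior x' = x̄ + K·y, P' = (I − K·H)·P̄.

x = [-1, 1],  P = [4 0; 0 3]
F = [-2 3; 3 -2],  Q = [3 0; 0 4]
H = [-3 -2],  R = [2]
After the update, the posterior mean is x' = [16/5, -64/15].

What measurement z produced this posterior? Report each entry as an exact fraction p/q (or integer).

z = [-1]

x̄ = F·x = [5, -5]
P̄ = F·P·Fᵀ + Q = [46 -42; -42 52]
S = H·P̄·Hᵀ + R = [120]
K = P̄·Hᵀ·S⁻¹ = [-9/20; 11/60]
x' − x̄ = [-9/5, 11/15] = K·y
y = (KᵀK)⁻¹·Kᵀ·(x' − x̄) = [4]
z = y + H·x̄ = [4] + [-5] = [-1]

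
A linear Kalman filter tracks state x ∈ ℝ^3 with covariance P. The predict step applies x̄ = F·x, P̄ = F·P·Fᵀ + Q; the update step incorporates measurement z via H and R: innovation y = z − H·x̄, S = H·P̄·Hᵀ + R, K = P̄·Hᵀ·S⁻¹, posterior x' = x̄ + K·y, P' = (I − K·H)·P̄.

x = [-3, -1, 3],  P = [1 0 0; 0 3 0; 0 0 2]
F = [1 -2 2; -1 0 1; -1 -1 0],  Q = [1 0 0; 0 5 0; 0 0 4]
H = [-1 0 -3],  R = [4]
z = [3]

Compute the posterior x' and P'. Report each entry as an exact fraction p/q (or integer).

x' = [-25/32, 81/16, -17/32]
P' = [1447/128 81/64 -433/128; 81/64 247/32 -23/64; -433/128 -23/64 183/128]

x̄ = F·x = [5, 6, 4]
P̄ = F·P·Fᵀ + Q = [22 3 5; 3 8 1; 5 1 8]
y = z − H·x̄ = [20]
S = H·P̄·Hᵀ + R = [128]
K = P̄·Hᵀ·S⁻¹ = [-37/128; -3/64; -29/128]
x' = x̄ + K·y = [-25/32, 81/16, -17/32]
P' = (I − K·H)·P̄ = [1447/128 81/64 -433/128; 81/64 247/32 -23/64; -433/128 -23/64 183/128]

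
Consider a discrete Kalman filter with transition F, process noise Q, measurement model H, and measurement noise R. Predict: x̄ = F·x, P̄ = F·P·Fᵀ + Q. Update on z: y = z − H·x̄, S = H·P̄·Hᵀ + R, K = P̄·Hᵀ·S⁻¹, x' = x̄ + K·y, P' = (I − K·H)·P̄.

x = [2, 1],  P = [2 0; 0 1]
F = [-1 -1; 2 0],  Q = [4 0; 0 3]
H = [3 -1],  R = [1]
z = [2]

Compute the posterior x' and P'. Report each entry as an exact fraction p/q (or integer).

x̄ = F·x = [-3, 4]
P̄ = F·P·Fᵀ + Q = [7 -4; -4 11]
y = z − H·x̄ = [15]
S = H·P̄·Hᵀ + R = [99]
K = P̄·Hᵀ·S⁻¹ = [25/99; -23/99]
x' = x̄ + K·y = [26/33, 17/33]
P' = (I − K·H)·P̄ = [68/99 179/99; 179/99 560/99]

x' = [26/33, 17/33]
P' = [68/99 179/99; 179/99 560/99]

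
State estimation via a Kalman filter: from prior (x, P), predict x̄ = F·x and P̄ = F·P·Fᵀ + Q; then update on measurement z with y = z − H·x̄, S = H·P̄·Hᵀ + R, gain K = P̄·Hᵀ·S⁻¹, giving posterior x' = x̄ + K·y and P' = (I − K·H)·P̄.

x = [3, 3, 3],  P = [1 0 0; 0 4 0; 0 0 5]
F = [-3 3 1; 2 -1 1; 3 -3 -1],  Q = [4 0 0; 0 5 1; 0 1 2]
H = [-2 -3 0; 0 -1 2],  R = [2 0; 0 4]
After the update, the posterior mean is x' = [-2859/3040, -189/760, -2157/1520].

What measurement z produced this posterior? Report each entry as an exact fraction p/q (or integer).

z = [3, -3]

x̄ = F·x = [3, 6, -3]
P̄ = F·P·Fᵀ + Q = [54 -13 -50; -13 18 14; -50 14 52]
S = H·P̄·Hᵀ + R = [224 144; 144 174]
K = P̄·Hᵀ·S⁻¹ = [87/3040 -199/380; -263/760 98/285; -239/1520 123/190]
x' − x̄ = [-11979/3040, -4749/760, 2403/1520] = K·y
y = (KᵀK)⁻¹·Kᵀ·(x' − x̄) = [27, 9]
z = y + H·x̄ = [27, 9] + [-24, -12] = [3, -3]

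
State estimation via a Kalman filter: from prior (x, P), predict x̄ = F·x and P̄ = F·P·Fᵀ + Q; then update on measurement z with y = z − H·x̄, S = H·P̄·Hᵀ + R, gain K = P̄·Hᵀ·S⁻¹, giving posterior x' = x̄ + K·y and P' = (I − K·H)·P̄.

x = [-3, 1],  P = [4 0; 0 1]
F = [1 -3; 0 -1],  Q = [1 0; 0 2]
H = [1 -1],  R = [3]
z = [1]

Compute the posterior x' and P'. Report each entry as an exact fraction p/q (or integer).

x' = [-9/7, -1]
P' = [75/14 3; 3 3]

x̄ = F·x = [-6, -1]
P̄ = F·P·Fᵀ + Q = [14 3; 3 3]
y = z − H·x̄ = [6]
S = H·P̄·Hᵀ + R = [14]
K = P̄·Hᵀ·S⁻¹ = [11/14; 0]
x' = x̄ + K·y = [-9/7, -1]
P' = (I − K·H)·P̄ = [75/14 3; 3 3]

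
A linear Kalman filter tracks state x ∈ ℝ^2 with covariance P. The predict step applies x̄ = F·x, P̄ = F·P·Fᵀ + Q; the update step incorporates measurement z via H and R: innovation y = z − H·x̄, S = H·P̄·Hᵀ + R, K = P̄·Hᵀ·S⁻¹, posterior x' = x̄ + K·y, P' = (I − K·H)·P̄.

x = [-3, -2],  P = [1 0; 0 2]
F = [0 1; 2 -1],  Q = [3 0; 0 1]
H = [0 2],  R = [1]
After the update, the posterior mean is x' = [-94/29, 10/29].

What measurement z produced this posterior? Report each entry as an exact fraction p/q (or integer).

z = [1]

x̄ = F·x = [-2, -4]
P̄ = F·P·Fᵀ + Q = [5 -2; -2 7]
S = H·P̄·Hᵀ + R = [29]
K = P̄·Hᵀ·S⁻¹ = [-4/29; 14/29]
x' − x̄ = [-36/29, 126/29] = K·y
y = (KᵀK)⁻¹·Kᵀ·(x' − x̄) = [9]
z = y + H·x̄ = [9] + [-8] = [1]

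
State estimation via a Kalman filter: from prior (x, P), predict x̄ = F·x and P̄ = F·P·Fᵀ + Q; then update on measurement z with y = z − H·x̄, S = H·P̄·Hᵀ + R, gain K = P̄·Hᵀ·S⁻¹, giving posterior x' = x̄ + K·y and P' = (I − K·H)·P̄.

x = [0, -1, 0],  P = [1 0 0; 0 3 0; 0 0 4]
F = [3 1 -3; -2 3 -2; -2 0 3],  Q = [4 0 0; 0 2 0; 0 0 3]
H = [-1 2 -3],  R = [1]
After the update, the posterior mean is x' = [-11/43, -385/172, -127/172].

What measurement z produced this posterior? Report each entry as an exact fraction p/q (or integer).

z = [-2]

x̄ = F·x = [-1, -3, 0]
P̄ = F·P·Fᵀ + Q = [52 27 -42; 27 49 -20; -42 -20 43]
S = H·P̄·Hᵀ + R = [516]
K = P̄·Hᵀ·S⁻¹ = [32/129; 131/516; -127/516]
x' − x̄ = [32/43, 131/172, -127/172] = K·y
y = (KᵀK)⁻¹·Kᵀ·(x' − x̄) = [3]
z = y + H·x̄ = [3] + [-5] = [-2]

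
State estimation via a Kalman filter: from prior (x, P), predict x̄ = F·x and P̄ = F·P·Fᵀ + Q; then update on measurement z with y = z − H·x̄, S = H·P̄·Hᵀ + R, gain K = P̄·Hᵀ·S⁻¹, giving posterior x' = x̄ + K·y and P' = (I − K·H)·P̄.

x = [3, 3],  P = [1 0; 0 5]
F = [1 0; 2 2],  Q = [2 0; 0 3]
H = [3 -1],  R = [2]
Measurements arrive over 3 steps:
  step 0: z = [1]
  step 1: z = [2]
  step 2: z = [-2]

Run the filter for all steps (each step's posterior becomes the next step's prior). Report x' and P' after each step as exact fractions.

step 0: x' = [40/11, 111/11], P' = [83/44 235/44; 235/44 747/44]
step 1: x' = [9148/3143, 22790/3143], P' = [11871/3143 35859/3143; 35859/3143 114425/3143]
step 2: x' = [9827/5108, 1578329/199212], P' = [45311/10216 138035/10216; 138035/10216 17180305/398424]

step 0: x̄ = F·x = [3, 12]
step 0: P̄ = F·P·Fᵀ + Q = [3 2; 2 27]
step 0: y = z − H·x̄ = [4]
step 0: S = H·P̄·Hᵀ + R = [44]
step 0: K = P̄·Hᵀ·S⁻¹ = [7/44; -21/44]
step 0: x' = x̄ + K·y = [40/11, 111/11]
step 0: P' = (I − K·H)·P̄ = [83/44 235/44; 235/44 747/44]
step 1: x̄ = F·x = [40/11, 302/11]
step 1: P̄ = F·P·Fᵀ + Q = [171/44 159/11; 159/11 1333/11]
step 1: y = z − H·x̄ = [204/11]
step 1: S = H·P̄·Hᵀ + R = [3143/44]
step 1: K = P̄·Hᵀ·S⁻¹ = [-123/3143; -3424/3143]
step 1: x' = x̄ + K·y = [9148/3143, 22790/3143]
step 1: P' = (I − K·H)·P̄ = [11871/3143 35859/3143; 35859/3143 114425/3143]
step 2: x̄ = F·x = [9148/3143, 63876/3143]
step 2: P̄ = F·P·Fᵀ + Q = [18157/3143 95460/3143; 95460/3143 801485/3143]
step 2: y = z − H·x̄ = [30146/3143]
step 2: S = H·P̄·Hᵀ + R = [398424/3143]
step 2: K = P̄·Hᵀ·S⁻¹ = [-1051/10216; -515105/398424]
step 2: x' = x̄ + K·y = [9827/5108, 1578329/199212]
step 2: P' = (I − K·H)·P̄ = [45311/10216 138035/10216; 138035/10216 17180305/398424]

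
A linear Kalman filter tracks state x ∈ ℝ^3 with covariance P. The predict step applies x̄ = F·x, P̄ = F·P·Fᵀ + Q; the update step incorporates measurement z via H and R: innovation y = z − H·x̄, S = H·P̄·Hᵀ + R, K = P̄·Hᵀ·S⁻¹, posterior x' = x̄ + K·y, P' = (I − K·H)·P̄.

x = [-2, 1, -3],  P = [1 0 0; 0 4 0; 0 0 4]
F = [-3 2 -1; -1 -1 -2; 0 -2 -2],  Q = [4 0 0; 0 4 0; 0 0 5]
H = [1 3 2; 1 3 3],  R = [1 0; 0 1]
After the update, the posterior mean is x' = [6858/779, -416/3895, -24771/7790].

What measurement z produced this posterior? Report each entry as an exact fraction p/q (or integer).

x̄ = F·x = [11, 7, 4]
P̄ = F·P·Fᵀ + Q = [33 3 -8; 3 25 24; -8 24 37]
S = H·P̄·Hᵀ + R = [681 818; 818 994]
K = P̄·Hᵀ·S⁻¹ = [1112/779 -901/779; 1272/3895 -459/3895; -2989/3895 6291/7790]
x' − x̄ = [-1711/779, -27681/3895, -55931/7790] = K·y
y = (KᵀK)⁻¹·Kᵀ·(x' − x̄) = [-38, -45]
z = y + H·x̄ = [-38, -45] + [40, 44] = [2, -1]

z = [2, -1]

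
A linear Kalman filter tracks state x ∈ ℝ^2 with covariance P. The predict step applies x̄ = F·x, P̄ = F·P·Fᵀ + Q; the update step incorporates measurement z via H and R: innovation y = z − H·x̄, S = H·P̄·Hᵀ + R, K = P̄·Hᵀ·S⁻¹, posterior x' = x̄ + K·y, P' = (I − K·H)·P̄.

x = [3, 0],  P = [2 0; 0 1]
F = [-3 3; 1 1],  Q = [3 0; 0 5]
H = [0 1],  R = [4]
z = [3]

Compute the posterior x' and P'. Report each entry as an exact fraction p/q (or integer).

x̄ = F·x = [-9, 3]
P̄ = F·P·Fᵀ + Q = [30 -3; -3 8]
y = z − H·x̄ = [0]
S = H·P̄·Hᵀ + R = [12]
K = P̄·Hᵀ·S⁻¹ = [-1/4; 2/3]
x' = x̄ + K·y = [-9, 3]
P' = (I − K·H)·P̄ = [117/4 -1; -1 8/3]

x' = [-9, 3]
P' = [117/4 -1; -1 8/3]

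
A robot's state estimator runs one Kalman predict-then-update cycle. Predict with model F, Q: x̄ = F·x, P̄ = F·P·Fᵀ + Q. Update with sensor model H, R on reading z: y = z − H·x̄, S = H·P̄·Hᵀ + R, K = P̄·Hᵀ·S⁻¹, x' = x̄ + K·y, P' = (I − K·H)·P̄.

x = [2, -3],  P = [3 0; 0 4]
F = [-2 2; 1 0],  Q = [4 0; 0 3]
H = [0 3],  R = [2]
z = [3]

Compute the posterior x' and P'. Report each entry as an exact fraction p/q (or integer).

x' = [-253/28, 29/28]
P' = [367/14 -3/14; -3/14 3/14]

x̄ = F·x = [-10, 2]
P̄ = F·P·Fᵀ + Q = [32 -6; -6 6]
y = z − H·x̄ = [-3]
S = H·P̄·Hᵀ + R = [56]
K = P̄·Hᵀ·S⁻¹ = [-9/28; 9/28]
x' = x̄ + K·y = [-253/28, 29/28]
P' = (I − K·H)·P̄ = [367/14 -3/14; -3/14 3/14]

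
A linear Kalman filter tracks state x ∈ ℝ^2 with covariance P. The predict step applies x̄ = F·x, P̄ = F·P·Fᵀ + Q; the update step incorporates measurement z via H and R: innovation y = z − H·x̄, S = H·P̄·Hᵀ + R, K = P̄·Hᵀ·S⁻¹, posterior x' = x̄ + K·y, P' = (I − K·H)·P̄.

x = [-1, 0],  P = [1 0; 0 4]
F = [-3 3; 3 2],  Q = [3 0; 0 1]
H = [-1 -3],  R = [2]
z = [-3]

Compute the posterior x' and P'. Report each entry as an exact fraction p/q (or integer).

x' = [1959/374, -285/374]
P' = [9303/374 -3039/374; -3039/374 1075/374]

x̄ = F·x = [3, -3]
P̄ = F·P·Fᵀ + Q = [48 15; 15 26]
y = z − H·x̄ = [-9]
S = H·P̄·Hᵀ + R = [374]
K = P̄·Hᵀ·S⁻¹ = [-93/374; -93/374]
x' = x̄ + K·y = [1959/374, -285/374]
P' = (I − K·H)·P̄ = [9303/374 -3039/374; -3039/374 1075/374]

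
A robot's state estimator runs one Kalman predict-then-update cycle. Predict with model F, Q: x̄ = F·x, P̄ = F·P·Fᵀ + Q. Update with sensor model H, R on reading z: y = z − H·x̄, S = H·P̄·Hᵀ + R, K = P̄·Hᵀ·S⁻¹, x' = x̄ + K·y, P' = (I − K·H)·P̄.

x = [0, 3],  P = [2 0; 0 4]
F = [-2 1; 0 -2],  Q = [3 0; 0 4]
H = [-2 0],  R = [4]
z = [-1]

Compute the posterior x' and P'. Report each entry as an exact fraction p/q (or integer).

x̄ = F·x = [3, -6]
P̄ = F·P·Fᵀ + Q = [15 -8; -8 20]
y = z − H·x̄ = [5]
S = H·P̄·Hᵀ + R = [64]
K = P̄·Hᵀ·S⁻¹ = [-15/32; 1/4]
x' = x̄ + K·y = [21/32, -19/4]
P' = (I − K·H)·P̄ = [15/16 -1/2; -1/2 16]

x' = [21/32, -19/4]
P' = [15/16 -1/2; -1/2 16]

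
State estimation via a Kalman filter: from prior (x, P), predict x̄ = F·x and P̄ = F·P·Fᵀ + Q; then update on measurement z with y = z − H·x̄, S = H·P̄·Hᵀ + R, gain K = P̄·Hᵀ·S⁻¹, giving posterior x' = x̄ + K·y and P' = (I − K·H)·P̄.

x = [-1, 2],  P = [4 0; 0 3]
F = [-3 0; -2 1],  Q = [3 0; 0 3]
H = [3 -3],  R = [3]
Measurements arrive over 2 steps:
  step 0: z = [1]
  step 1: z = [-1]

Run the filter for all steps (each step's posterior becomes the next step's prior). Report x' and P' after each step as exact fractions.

step 0: x' = [9/2, 21/5], P' = [177/8 87/4; 87/4 217/10]
step 1: x' = [-16563/11239, -12482/11239], P' = [96816/11239 91431/11239; 91431/11239 89779/11239]

step 0: x̄ = F·x = [3, 4]
step 0: P̄ = F·P·Fᵀ + Q = [39 24; 24 22]
step 0: y = z − H·x̄ = [4]
step 0: S = H·P̄·Hᵀ + R = [120]
step 0: K = P̄·Hᵀ·S⁻¹ = [3/8; 1/20]
step 0: x' = x̄ + K·y = [9/2, 21/5]
step 0: P' = (I − K·H)·P̄ = [177/8 87/4; 87/4 217/10]
step 1: x̄ = F·x = [-27/2, -24/5]
step 1: P̄ = F·P·Fᵀ + Q = [1617/8 135/2; 135/2 131/5]
step 1: y = z − H·x̄ = [251/10]
step 1: S = H·P̄·Hᵀ + R = [33717/40]
step 1: K = P̄·Hᵀ·S⁻¹ = [5385/11239; 1652/11239]
step 1: x' = x̄ + K·y = [-16563/11239, -12482/11239]
step 1: P' = (I − K·H)·P̄ = [96816/11239 91431/11239; 91431/11239 89779/11239]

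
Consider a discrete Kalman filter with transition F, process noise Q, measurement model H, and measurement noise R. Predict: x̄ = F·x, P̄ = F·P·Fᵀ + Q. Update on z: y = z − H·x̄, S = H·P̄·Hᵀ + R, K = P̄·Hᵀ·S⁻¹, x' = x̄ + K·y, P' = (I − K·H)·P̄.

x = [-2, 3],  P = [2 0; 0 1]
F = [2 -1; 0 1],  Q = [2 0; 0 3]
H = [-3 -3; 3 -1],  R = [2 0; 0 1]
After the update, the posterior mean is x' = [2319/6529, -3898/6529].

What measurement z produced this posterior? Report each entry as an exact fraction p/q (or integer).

z = [1, 2]

x̄ = F·x = [-7, 3]
P̄ = F·P·Fᵀ + Q = [11 -1; -1 4]
S = H·P̄·Hᵀ + R = [119 -81; -81 110]
K = P̄·Hᵀ·S⁻¹ = [-546/6529 1616/6529; -1557/6529 -1562/6529]
x' − x̄ = [48022/6529, -23485/6529] = K·y
y = (KᵀK)⁻¹·Kᵀ·(x' − x̄) = [-11, 26]
z = y + H·x̄ = [-11, 26] + [12, -24] = [1, 2]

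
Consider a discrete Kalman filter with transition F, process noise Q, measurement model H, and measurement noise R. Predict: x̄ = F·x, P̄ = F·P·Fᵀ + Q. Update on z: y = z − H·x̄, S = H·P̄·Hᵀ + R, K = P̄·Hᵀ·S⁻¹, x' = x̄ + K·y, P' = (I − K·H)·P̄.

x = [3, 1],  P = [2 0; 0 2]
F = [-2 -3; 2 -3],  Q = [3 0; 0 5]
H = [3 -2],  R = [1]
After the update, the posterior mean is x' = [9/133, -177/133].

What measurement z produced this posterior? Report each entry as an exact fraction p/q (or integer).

x̄ = F·x = [-9, 3]
P̄ = F·P·Fᵀ + Q = [29 10; 10 31]
S = H·P̄·Hᵀ + R = [266]
K = P̄·Hᵀ·S⁻¹ = [67/266; -16/133]
x' − x̄ = [1206/133, -576/133] = K·y
y = (KᵀK)⁻¹·Kᵀ·(x' − x̄) = [36]
z = y + H·x̄ = [36] + [-33] = [3]

z = [3]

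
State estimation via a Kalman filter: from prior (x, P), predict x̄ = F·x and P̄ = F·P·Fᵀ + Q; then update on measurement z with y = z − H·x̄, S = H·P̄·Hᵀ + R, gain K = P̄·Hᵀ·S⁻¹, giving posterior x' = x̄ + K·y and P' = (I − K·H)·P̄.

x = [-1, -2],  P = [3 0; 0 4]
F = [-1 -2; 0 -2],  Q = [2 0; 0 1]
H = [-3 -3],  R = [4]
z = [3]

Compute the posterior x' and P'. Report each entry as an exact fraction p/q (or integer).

x' = [-80/317, -217/317]
P' = [993/634 -845/634; -845/634 977/634]

x̄ = F·x = [5, 4]
P̄ = F·P·Fᵀ + Q = [21 16; 16 17]
y = z − H·x̄ = [30]
S = H·P̄·Hᵀ + R = [634]
K = P̄·Hᵀ·S⁻¹ = [-111/634; -99/634]
x' = x̄ + K·y = [-80/317, -217/317]
P' = (I − K·H)·P̄ = [993/634 -845/634; -845/634 977/634]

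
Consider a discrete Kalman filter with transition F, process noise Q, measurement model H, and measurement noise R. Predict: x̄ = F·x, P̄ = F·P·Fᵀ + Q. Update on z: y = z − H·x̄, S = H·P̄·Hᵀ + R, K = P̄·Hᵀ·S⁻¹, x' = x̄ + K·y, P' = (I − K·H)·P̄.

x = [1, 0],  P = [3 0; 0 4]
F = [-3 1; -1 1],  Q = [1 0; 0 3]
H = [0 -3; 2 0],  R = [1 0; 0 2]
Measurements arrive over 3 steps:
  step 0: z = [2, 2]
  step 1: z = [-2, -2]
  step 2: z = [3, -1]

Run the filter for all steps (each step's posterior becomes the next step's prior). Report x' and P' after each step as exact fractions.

step 0: x' = [196/221, -141/221], P' = [107/221 1/221; 1/221 24/221]
step 1: x' = [-1143820/1011651, 620027/1011651], P' = [458057/1011651 4433/1011651; 4433/1011651 108614/1011651]
step 2: x' = [-7924422/48433213, -45833584/48433213], P' = [152843009/339032491 1465053/339032491; 1465053/339032491 36398720/339032491]

step 0: x̄ = F·x = [-3, -1]
step 0: P̄ = F·P·Fᵀ + Q = [32 13; 13 10]
step 0: y = z − H·x̄ = [-1, 8]
step 0: S = H·P̄·Hᵀ + R = [91 -78; -78 130]
step 0: K = P̄·Hᵀ·S⁻¹ = [-3/221 107/221; -72/221 1/221]
step 0: x' = x̄ + K·y = [196/221, -141/221]
step 0: P' = (I − K·H)·P̄ = [107/221 1/221; 1/221 24/221]
step 1: x̄ = F·x = [-729/221, -337/221]
step 1: P̄ = F·P·Fᵀ + Q = [1202/221 341/221; 341/221 792/221]
step 1: y = z − H·x̄ = [-1453/221, 1016/221]
step 1: S = H·P̄·Hᵀ + R = [7349/221 -2046/221; -2046/221 5250/221]
step 1: K = P̄·Hᵀ·S⁻¹ = [-4433/337217 458057/1011651; -108614/337217 4433/1011651]
step 1: x' = x̄ + K·y = [-1143820/1011651, 620027/1011651]
step 1: P' = (I − K·H)·P̄ = [458057/1011651 4433/1011651; 4433/1011651 108614/1011651]
step 2: x̄ = F·x = [4051487/1011651, 587949/337217]
step 2: P̄ = F·P·Fᵀ + Q = [5216180/1011651 488351/337217; 488351/337217 1197586/337217]
step 2: y = z − H·x̄ = [2775498/337217, -9114625/1011651]
step 2: S = H·P̄·Hᵀ + R = [11115491/337217 -2930106/337217; -2930106/337217 22888022/1011651]
step 2: K = P̄·Hᵀ·S⁻¹ = [-4395159/339032491 152843009/339032491; -109196160/339032491 1465053/339032491]
step 2: x' = x̄ + K·y = [-7924422/48433213, -45833584/48433213]
step 2: P' = (I − K·H)·P̄ = [152843009/339032491 1465053/339032491; 1465053/339032491 36398720/339032491]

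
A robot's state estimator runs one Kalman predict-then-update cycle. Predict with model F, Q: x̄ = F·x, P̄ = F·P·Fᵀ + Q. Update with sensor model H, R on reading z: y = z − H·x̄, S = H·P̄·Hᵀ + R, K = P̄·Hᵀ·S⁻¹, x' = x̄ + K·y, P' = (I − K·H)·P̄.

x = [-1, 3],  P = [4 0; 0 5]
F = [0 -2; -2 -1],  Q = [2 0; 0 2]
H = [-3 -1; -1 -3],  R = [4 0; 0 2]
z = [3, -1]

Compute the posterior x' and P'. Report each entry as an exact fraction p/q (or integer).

x̄ = F·x = [-6, -1]
P̄ = F·P·Fᵀ + Q = [22 10; 10 23]
y = z − H·x̄ = [-16, -10]
S = H·P̄·Hᵀ + R = [285 235; 235 291]
K = P̄·Hᵀ·S⁻¹ = [-4948/13855 304/2771; 1571/13855 -1006/2771]
x' = x̄ + K·y = [-19162/13855, 11309/13855]
P' = (I − K·H)·P̄ = [7802/13855 -3614/13855; -3614/13855 4558/13855]

x' = [-19162/13855, 11309/13855]
P' = [7802/13855 -3614/13855; -3614/13855 4558/13855]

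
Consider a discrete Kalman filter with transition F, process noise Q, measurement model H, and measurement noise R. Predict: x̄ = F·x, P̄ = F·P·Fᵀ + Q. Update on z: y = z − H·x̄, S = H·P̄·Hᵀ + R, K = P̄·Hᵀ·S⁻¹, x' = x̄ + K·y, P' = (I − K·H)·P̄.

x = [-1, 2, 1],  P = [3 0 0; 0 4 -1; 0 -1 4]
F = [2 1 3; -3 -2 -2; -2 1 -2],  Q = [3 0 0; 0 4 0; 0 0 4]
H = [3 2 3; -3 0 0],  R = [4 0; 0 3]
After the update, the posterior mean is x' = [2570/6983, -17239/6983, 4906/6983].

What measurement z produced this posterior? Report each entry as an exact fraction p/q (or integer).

x̄ = F·x = [3, -3, 2]
P̄ = F·P·Fᵀ + Q = [49 -42 -33; -42 55 24; -33 24 40]
S = H·P̄·Hᵀ + R = [215 108; 108 444]
K = P̄·Hᵀ·S⁻¹ = [-9/6983 -9239/27932; 938/6983 3507/13966; 1662/6983 4611/27932]
x' − x̄ = [-18379/6983, 3710/6983, -9060/6983] = K·y
y = (KᵀK)⁻¹·Kᵀ·(x' − x̄) = [-11, 8]
z = y + H·x̄ = [-11, 8] + [9, -9] = [-2, -1]

z = [-2, -1]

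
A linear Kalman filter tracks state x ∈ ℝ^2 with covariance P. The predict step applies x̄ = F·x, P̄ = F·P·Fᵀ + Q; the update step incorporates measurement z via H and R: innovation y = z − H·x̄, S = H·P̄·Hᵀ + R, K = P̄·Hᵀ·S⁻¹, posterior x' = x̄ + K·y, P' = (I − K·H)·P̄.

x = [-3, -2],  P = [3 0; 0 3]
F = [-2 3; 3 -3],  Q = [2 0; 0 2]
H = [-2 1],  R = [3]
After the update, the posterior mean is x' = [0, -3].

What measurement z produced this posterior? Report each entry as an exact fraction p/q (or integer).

z = [-3]

x̄ = F·x = [0, -3]
P̄ = F·P·Fᵀ + Q = [41 -45; -45 56]
S = H·P̄·Hᵀ + R = [403]
K = P̄·Hᵀ·S⁻¹ = [-127/403; 146/403]
x' − x̄ = [0, 0] = K·y
y = (KᵀK)⁻¹·Kᵀ·(x' − x̄) = [0]
z = y + H·x̄ = [0] + [-3] = [-3]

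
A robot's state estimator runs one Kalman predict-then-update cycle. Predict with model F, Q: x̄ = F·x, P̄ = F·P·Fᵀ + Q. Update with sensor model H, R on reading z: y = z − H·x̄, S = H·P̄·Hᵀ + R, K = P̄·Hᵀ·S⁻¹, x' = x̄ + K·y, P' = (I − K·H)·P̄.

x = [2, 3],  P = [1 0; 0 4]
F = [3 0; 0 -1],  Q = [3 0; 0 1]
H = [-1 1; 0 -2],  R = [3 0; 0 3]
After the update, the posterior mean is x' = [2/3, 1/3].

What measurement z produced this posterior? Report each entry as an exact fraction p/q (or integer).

x̄ = F·x = [6, -3]
P̄ = F·P·Fᵀ + Q = [12 0; 0 5]
S = H·P̄·Hᵀ + R = [20 -10; -10 23]
K = P̄·Hᵀ·S⁻¹ = [-23/30 -1/3; 1/24 -5/12]
x' − x̄ = [-16/3, 10/3] = K·y
y = (KᵀK)⁻¹·Kᵀ·(x' − x̄) = [10, -7]
z = y + H·x̄ = [10, -7] + [-9, 6] = [1, -1]

z = [1, -1]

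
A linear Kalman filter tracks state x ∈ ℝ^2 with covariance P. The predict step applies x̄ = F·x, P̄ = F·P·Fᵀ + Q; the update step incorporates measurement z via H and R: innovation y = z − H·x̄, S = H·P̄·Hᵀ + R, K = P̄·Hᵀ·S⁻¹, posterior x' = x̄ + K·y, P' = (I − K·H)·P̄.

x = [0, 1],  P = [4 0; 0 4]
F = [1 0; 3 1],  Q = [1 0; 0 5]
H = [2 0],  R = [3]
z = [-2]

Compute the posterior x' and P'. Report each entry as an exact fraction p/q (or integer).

x' = [-20/23, -25/23]
P' = [15/23 36/23; 36/23 459/23]

x̄ = F·x = [0, 1]
P̄ = F·P·Fᵀ + Q = [5 12; 12 45]
y = z − H·x̄ = [-2]
S = H·P̄·Hᵀ + R = [23]
K = P̄·Hᵀ·S⁻¹ = [10/23; 24/23]
x' = x̄ + K·y = [-20/23, -25/23]
P' = (I − K·H)·P̄ = [15/23 36/23; 36/23 459/23]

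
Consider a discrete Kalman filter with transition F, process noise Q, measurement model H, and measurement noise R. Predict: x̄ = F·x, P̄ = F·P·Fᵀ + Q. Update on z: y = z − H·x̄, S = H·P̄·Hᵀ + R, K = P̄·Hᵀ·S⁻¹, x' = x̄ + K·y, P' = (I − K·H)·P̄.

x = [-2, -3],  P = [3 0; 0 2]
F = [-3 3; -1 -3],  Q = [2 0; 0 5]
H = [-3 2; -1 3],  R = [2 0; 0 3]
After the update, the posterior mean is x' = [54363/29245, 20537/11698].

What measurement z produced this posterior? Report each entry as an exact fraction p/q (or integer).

x̄ = F·x = [-3, 11]
P̄ = F·P·Fᵀ + Q = [47 -9; -9 26]
S = H·P̄·Hᵀ + R = [637 396; 396 338]
K = P̄·Hᵀ·S⁻¹ = [-12219/29245 7913/29245; -775/5849 4827/11698]
x' − x̄ = [142098/29245, -108141/11698] = K·y
y = (KᵀK)⁻¹·Kᵀ·(x' − x̄) = [-33, -33]
z = y + H·x̄ = [-33, -33] + [31, 36] = [-2, 3]

z = [-2, 3]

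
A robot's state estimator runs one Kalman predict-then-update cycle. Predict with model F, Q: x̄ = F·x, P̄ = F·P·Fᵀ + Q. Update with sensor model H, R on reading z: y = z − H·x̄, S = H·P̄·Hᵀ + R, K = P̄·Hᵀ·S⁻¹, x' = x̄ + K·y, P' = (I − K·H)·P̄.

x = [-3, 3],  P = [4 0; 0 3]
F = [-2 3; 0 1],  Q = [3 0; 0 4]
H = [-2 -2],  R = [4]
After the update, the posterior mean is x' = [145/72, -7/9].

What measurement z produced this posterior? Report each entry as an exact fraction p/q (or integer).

x̄ = F·x = [15, 3]
P̄ = F·P·Fᵀ + Q = [46 9; 9 7]
S = H·P̄·Hᵀ + R = [288]
K = P̄·Hᵀ·S⁻¹ = [-55/144; -1/9]
x' − x̄ = [-935/72, -34/9] = K·y
y = (KᵀK)⁻¹·Kᵀ·(x' − x̄) = [34]
z = y + H·x̄ = [34] + [-36] = [-2]

z = [-2]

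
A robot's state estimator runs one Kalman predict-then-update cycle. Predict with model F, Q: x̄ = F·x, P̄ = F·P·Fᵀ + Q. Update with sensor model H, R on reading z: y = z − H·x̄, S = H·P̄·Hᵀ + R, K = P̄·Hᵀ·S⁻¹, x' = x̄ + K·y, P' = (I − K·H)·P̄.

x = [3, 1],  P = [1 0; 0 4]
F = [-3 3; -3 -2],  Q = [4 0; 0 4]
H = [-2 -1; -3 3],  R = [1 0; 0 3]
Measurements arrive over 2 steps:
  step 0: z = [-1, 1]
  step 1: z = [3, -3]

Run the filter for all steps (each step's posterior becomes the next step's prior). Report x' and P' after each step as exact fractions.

step 0: x' = [2602/16391, 6615/16391], P' = [4833/32782 1181/32782; 1181/32782 8401/32782]
step 1: x' = [-14094153/22199357, -72952821/44398714], P' = [3214680/22199357 769822/22199357; 769822/22199357 11073073/44398714]

step 0: x̄ = F·x = [-6, -11]
step 0: P̄ = F·P·Fᵀ + Q = [49 -15; -15 29]
step 0: y = z − H·x̄ = [-24, 16]
step 0: S = H·P̄·Hᵀ + R = [166 252; 252 975]
step 0: K = P̄·Hᵀ·S⁻¹ = [-10847/32782 -1826/16391; -10763/32782 3610/16391]
step 0: x' = x̄ + K·y = [2602/16391, 6615/16391]
step 0: P' = (I − K·H)·P̄ = [4833/32782 1181/32782; 1181/32782 8401/32782]
step 1: x̄ = F·x = [12039/16391, -21036/16391]
step 1: P̄ = F·P·Fᵀ + Q = [114488/16391 -5226/16391; -5226/16391 222401/32782]
step 1: y = z − H·x̄ = [52215/16391, 50052/16391]
step 1: S = H·P̄·Hᵀ + R = [1129279/32782 738009/32782; 738009/32782 4348875/32782]
step 1: K = P̄·Hᵀ·S⁻¹ = [-7199182/22199357 -2444858/22199357; -14152361/44398714 9533429/44398714]
step 1: x' = x̄ + K·y = [-14094153/22199357, -72952821/44398714]
step 1: P' = (I − K·H)·P̄ = [3214680/22199357 769822/22199357; 769822/22199357 11073073/44398714]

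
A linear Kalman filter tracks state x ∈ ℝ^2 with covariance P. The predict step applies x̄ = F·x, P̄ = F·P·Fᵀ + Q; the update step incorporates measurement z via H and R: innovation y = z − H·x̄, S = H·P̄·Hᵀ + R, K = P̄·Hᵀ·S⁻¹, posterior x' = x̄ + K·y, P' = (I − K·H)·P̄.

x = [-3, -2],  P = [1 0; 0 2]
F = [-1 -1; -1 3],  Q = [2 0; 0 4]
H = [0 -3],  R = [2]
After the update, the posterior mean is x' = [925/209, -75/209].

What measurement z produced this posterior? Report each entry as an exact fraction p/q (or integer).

x̄ = F·x = [5, -3]
P̄ = F·P·Fᵀ + Q = [5 -5; -5 23]
S = H·P̄·Hᵀ + R = [209]
K = P̄·Hᵀ·S⁻¹ = [15/209; -69/209]
x' − x̄ = [-120/209, 552/209] = K·y
y = (KᵀK)⁻¹·Kᵀ·(x' − x̄) = [-8]
z = y + H·x̄ = [-8] + [9] = [1]

z = [1]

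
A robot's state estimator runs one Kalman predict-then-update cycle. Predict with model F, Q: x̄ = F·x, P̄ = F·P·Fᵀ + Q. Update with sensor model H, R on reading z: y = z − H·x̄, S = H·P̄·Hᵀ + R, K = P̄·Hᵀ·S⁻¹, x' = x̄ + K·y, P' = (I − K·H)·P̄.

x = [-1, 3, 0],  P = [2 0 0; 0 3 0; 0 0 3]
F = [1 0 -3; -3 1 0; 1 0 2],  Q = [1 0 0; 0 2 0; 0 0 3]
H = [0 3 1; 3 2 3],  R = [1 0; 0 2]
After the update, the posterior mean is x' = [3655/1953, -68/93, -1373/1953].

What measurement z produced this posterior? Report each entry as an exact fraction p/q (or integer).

z = [-3, 2]

x̄ = F·x = [-1, 6, -1]
P̄ = F·P·Fᵀ + Q = [30 -6 -16; -6 23 -6; -16 -6 17]
S = H·P̄·Hᵀ + R = [189 21; 21 85]
K = P̄·Hᵀ·S⁻¹ = [-440/1953 38/93; 245/744 9/248; 13/1953 -10/93]
x' − x̄ = [5608/1953, -626/93, 580/1953] = K·y
y = (KᵀK)⁻¹·Kᵀ·(x' − x̄) = [-20, -4]
z = y + H·x̄ = [-20, -4] + [17, 6] = [-3, 2]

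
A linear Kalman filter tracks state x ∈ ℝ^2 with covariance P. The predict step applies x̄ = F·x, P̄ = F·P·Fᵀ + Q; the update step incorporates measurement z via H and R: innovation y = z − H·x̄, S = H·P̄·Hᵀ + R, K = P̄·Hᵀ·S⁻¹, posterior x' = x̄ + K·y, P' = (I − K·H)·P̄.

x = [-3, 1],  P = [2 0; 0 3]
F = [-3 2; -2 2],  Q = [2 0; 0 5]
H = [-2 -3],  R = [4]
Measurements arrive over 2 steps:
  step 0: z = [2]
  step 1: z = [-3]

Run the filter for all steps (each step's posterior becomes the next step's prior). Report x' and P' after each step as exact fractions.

step 0: x' = [189/215, -248/215], P' = [2144/645 -416/215; -416/215 332/215]
step 1: x' = [169781/248207, 127829/248207], P' = [791934/248207 -453700/248207; -453700/248207 1088684/744621]

step 0: x̄ = F·x = [11, 8]
step 0: P̄ = F·P·Fᵀ + Q = [32 24; 24 25]
step 0: y = z − H·x̄ = [48]
step 0: S = H·P̄·Hᵀ + R = [645]
step 0: K = P̄·Hᵀ·S⁻¹ = [-136/645; -41/215]
step 0: x' = x̄ + K·y = [189/215, -248/215]
step 0: P' = (I − K·H)·P̄ = [2144/645 -416/215; -416/215 332/215]
step 1: x̄ = F·x = [-1063/215, -874/215]
step 1: P̄ = F·P·Fᵀ + Q = [13182/215 9776/215; 9776/215 25769/645]
step 1: y = z − H·x̄ = [-5393/215]
step 1: S = H·P̄·Hᵀ + R = [248207/215]
step 1: K = P̄·Hᵀ·S⁻¹ = [-55692/248207; -45321/248207]
step 1: x' = x̄ + K·y = [169781/248207, 127829/248207]
step 1: P' = (I − K·H)·P̄ = [791934/248207 -453700/248207; -453700/248207 1088684/744621]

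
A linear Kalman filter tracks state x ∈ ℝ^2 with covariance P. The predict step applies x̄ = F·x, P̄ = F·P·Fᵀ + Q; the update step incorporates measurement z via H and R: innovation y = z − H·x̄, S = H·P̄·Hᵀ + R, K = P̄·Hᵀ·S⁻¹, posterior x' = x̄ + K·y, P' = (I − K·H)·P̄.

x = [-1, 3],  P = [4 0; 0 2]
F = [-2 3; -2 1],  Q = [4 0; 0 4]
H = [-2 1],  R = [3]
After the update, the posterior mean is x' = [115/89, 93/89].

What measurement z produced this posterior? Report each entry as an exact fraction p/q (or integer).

x̄ = F·x = [11, 5]
P̄ = F·P·Fᵀ + Q = [38 22; 22 22]
S = H·P̄·Hᵀ + R = [89]
K = P̄·Hᵀ·S⁻¹ = [-54/89; -22/89]
x' − x̄ = [-864/89, -352/89] = K·y
y = (KᵀK)⁻¹·Kᵀ·(x' − x̄) = [16]
z = y + H·x̄ = [16] + [-17] = [-1]

z = [-1]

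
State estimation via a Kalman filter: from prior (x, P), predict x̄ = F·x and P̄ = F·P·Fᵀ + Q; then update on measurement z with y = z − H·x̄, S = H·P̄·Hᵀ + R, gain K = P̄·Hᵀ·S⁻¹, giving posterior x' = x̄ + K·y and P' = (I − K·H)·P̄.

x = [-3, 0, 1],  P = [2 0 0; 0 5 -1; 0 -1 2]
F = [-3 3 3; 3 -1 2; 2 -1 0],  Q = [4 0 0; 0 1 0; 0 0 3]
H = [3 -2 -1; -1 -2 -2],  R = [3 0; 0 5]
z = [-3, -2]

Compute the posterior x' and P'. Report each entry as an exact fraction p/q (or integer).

x' = [-49901/212735, 228949/212735, 2764/212735]
P' = [124221/212735 148951/212735 -95264/212735; 148951/212735 410376/212735 -335229/212735; -95264/212735 -335229/212735 433296/212735]

x̄ = F·x = [12, -7, -6]
P̄ = F·P·Fᵀ + Q = [67 -24 -24; -24 36 19; -24 19 16]
y = z − H·x̄ = [-59, -16]
S = H·P̄·Hᵀ + R = [1274 305; 305 240]
K = P̄·Hᵀ·S⁻¹ = [11335/42547 -46319/212735; -2578/42547 -59849/212735; -3242/42547 -20174/212735]
x' = x̄ + K·y = [-49901/212735, 228949/212735, 2764/212735]
P' = (I − K·H)·P̄ = [124221/212735 148951/212735 -95264/212735; 148951/212735 410376/212735 -335229/212735; -95264/212735 -335229/212735 433296/212735]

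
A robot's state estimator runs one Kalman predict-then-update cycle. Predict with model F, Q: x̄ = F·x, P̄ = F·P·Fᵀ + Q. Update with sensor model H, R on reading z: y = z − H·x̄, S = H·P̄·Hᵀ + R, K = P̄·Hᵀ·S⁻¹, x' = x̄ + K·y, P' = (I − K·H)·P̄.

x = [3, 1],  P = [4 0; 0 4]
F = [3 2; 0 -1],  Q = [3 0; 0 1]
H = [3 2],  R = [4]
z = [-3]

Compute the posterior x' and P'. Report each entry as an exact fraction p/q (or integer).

x' = [-413/423, 53/423]
P' = [1064/423 -1298/423; -1298/423 1919/423]

x̄ = F·x = [11, -1]
P̄ = F·P·Fᵀ + Q = [55 -8; -8 5]
y = z − H·x̄ = [-34]
S = H·P̄·Hᵀ + R = [423]
K = P̄·Hᵀ·S⁻¹ = [149/423; -14/423]
x' = x̄ + K·y = [-413/423, 53/423]
P' = (I − K·H)·P̄ = [1064/423 -1298/423; -1298/423 1919/423]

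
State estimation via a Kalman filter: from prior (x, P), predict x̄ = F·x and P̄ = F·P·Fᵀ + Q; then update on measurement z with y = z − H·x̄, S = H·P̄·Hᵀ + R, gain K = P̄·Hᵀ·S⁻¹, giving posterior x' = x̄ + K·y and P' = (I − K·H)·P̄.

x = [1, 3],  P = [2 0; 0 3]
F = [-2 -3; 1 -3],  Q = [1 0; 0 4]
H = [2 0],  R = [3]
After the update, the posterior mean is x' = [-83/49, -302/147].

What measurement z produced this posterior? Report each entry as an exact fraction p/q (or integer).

x̄ = F·x = [-11, -8]
P̄ = F·P·Fᵀ + Q = [36 23; 23 33]
S = H·P̄·Hᵀ + R = [147]
K = P̄·Hᵀ·S⁻¹ = [24/49; 46/147]
x' − x̄ = [456/49, 874/147] = K·y
y = (KᵀK)⁻¹·Kᵀ·(x' − x̄) = [19]
z = y + H·x̄ = [19] + [-22] = [-3]

z = [-3]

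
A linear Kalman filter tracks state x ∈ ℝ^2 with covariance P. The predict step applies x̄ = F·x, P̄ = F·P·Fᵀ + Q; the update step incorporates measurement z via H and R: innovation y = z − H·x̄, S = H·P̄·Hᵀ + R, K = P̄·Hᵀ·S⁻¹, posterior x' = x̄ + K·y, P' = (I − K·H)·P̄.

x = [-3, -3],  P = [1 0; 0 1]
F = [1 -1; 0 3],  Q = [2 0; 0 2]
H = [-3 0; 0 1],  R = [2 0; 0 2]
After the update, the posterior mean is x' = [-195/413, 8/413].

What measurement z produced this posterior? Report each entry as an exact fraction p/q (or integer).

z = [1, 2]

x̄ = F·x = [0, -9]
P̄ = F·P·Fᵀ + Q = [4 -3; -3 11]
S = H·P̄·Hᵀ + R = [38 9; 9 13]
K = P̄·Hᵀ·S⁻¹ = [-129/413 -6/413; 18/413 337/413]
x' − x̄ = [-195/413, 3725/413] = K·y
y = (KᵀK)⁻¹·Kᵀ·(x' − x̄) = [1, 11]
z = y + H·x̄ = [1, 11] + [0, -9] = [1, 2]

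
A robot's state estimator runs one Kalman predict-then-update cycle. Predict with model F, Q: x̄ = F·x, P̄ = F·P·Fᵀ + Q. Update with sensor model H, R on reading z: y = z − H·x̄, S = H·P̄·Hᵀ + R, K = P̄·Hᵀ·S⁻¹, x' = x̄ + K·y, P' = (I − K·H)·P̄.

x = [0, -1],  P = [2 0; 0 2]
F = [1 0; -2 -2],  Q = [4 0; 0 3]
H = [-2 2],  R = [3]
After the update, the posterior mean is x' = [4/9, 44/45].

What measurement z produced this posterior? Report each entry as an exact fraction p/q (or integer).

z = [1]

x̄ = F·x = [0, 2]
P̄ = F·P·Fᵀ + Q = [6 -4; -4 19]
S = H·P̄·Hᵀ + R = [135]
K = P̄·Hᵀ·S⁻¹ = [-4/27; 46/135]
x' − x̄ = [4/9, -46/45] = K·y
y = (KᵀK)⁻¹·Kᵀ·(x' − x̄) = [-3]
z = y + H·x̄ = [-3] + [4] = [1]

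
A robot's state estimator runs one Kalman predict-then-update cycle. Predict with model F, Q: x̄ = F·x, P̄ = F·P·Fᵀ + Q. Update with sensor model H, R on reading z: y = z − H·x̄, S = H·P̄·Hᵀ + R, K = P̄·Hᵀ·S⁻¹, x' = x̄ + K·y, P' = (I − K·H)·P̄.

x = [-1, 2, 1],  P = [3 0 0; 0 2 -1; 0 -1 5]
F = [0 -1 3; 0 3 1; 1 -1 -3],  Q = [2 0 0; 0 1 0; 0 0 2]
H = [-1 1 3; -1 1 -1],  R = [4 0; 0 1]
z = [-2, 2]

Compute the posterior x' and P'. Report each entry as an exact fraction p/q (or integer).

x̄ = F·x = [1, 7, -6]
P̄ = F·P·Fᵀ + Q = [55 1 -43; 1 18 -11; -43 -11 46]
y = z − H·x̄ = [10, -10]
S = H·P̄·Hᵀ + R = [681 -3; -3 54]
K = P̄·Hᵀ·S⁻¹ = [-661/2451 -536/2451; -52/2451 1268/2451; 3046/12255 -3008/12255]
x' = x̄ + K·y = [1201/2451, 1319/817, -866/817]
P' = (I − K·H)·P̄ = [7946/2451 6883/2451 -527/2451; 6883/2451 2594/817 -123/817; -527/2451 -123/817 1266/4085]

x' = [1201/2451, 1319/817, -866/817]
P' = [7946/2451 6883/2451 -527/2451; 6883/2451 2594/817 -123/817; -527/2451 -123/817 1266/4085]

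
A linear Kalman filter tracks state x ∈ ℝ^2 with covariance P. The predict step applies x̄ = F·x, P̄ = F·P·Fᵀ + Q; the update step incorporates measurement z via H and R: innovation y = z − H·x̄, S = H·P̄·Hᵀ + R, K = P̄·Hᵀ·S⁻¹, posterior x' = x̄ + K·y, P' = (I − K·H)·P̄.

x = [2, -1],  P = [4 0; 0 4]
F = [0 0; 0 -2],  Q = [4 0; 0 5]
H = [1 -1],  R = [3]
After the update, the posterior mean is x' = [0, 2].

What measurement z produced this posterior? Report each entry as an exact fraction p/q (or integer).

x̄ = F·x = [0, 2]
P̄ = F·P·Fᵀ + Q = [4 0; 0 21]
S = H·P̄·Hᵀ + R = [28]
K = P̄·Hᵀ·S⁻¹ = [1/7; -3/4]
x' − x̄ = [0, 0] = K·y
y = (KᵀK)⁻¹·Kᵀ·(x' − x̄) = [0]
z = y + H·x̄ = [0] + [-2] = [-2]

z = [-2]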